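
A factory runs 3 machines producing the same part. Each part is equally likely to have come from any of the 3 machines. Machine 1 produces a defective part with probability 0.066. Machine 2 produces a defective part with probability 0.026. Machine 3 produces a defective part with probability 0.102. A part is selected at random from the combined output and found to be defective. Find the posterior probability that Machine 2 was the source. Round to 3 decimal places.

Tabulate prior·likelihood by source: [1] prior 0.333333, lik 0.066, product 0.02200; [2] prior 0.333333, lik 0.026, product 0.008667; [3] prior 0.333333, lik 0.102, product 0.03400.
Normalizing constant = 0.064667; the posterior for Machine 2 is its product over the sum, 0.008667/0.064667 = 0.134.

Posterior probability ≈ 0.134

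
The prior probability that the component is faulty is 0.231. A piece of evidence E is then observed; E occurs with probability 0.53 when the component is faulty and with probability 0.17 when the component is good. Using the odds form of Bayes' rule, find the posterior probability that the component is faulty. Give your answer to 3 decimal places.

Prior odds = 0.231/(1−0.231) = 0.30039.
Likelihood ratio for E = 0.53/0.17 = 3.1176.
Posterior odds = prior odds × LR = 0.93651.
Posterior probability = odds/(1+odds) = 0.93651/1.9365 = 0.484.

Posterior probability ≈ 0.484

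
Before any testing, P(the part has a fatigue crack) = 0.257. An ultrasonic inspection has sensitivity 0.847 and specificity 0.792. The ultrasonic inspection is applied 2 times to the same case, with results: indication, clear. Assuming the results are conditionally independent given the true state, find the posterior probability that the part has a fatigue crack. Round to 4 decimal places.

Let H be the event that the part has a fatigue crack; start with P(H) = 0.257. P('indication'|H) = 0.847, P('indication'|¬H) = 0.208.
Update on result 1 ('indication'): P(H) ← 0.847·0.2570 / (0.847·0.2570 + 0.208·0.7430) = 0.21768/0.37222 = 0.5848.
Update on result 2 ('clear'): P(H) ← 0.153·0.5848 / (0.153·0.5848 + 0.792·0.4152) = 0.089476/0.41831 = 0.2139.

Posterior P(H) ≈ 0.2139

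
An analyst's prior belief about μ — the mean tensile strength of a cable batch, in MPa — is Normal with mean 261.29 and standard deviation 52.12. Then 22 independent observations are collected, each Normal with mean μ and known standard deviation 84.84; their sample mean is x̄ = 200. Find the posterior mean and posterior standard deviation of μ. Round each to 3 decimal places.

Posterior mean ≈ 206.588; posterior SD ≈ 17.088

Prior precision 1/τ₀² = 1/52.12² = 0.00036812; data precision n/σ² = 22/84.84² = 0.00305648.
Posterior precision = 0.00036812 + 0.00305648 = 0.00342460, giving posterior SD = 1/√0.00342460 = 17.088.
Posterior mean = (0.00036812·261.29 + 0.00305648·200) / 0.00342460 = 206.588.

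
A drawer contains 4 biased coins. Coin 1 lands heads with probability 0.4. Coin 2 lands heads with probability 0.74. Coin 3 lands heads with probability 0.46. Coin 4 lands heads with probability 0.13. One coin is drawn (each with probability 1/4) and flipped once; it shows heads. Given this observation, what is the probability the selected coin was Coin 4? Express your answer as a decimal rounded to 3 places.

Posterior probability ≈ 0.075

Tabulate prior·likelihood by source: [1] prior 0.25, lik 0.4, product 0.1000; [2] prior 0.25, lik 0.74, product 0.1850; [3] prior 0.25, lik 0.46, product 0.1150; [4] prior 0.25, lik 0.13, product 0.03250.
Normalizing constant = 0.43250; the posterior for Coin 4 is its product over the sum, 0.03250/0.43250 = 0.075.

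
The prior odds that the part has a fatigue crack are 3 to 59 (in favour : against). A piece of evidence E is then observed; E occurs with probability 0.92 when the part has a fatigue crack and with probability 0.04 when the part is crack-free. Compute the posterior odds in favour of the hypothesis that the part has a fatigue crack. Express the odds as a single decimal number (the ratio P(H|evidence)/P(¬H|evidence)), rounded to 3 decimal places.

Posterior odds ≈ 1.169

Prior odds = 3/59 = 0.050847. In log-odds, ln(0.050847) = -2.9789.
Add log likelihood ratio: ln(23.000) = 3.1355.
Posterior log-odds = 0.15657, so posterior odds = exp(0.15657) = 1.1695.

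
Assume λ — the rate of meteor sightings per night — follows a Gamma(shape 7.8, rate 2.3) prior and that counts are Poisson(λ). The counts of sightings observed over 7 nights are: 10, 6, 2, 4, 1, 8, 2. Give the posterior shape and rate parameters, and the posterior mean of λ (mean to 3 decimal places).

Posterior: Gamma(shape=40.8, rate=9.3); mean ≈ 4.387

The Poisson likelihood adds the total count to the shape and the number of exposure periods to the rate. Here ∑xᵢ = 33 and n = 7, so shape 7.8→40.8 and rate 2.3→9.3.
E[λ | data] = 40.8/9.3 = 4.387.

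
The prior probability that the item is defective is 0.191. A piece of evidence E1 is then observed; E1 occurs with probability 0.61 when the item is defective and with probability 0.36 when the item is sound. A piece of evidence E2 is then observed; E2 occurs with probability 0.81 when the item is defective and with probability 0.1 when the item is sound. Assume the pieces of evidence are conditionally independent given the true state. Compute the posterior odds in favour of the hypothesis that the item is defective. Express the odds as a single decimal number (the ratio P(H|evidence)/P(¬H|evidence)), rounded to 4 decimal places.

Prior odds = 0.191/(1−0.191) = 0.23609.
Likelihood ratio for E1 = 0.61/0.36 = 1.6944.
Likelihood ratio for E2 = 0.81/0.1 = 8.1000.
Posterior odds = prior odds × LR₁ × LR₂ = 3.2404.

Posterior odds ≈ 3.2404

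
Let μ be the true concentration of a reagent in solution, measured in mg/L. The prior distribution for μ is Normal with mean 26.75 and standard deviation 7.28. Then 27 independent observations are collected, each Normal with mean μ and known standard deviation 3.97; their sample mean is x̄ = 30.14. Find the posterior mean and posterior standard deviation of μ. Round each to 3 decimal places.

With known σ, the Normal prior is conjugate. Weight on the data is w = (n/σ²)/(n/σ² + 1/τ₀²) = 1.71310/(1.71310+0.0188685) = 0.98911.
Posterior mean = w·x̄ + (1−w)·μ₀ = 0.98911·30.14 + 0.010894·26.75 = 30.103. Posterior variance = 1/(1.71310+0.0188685) = 0.577378, so SD = 0.760.

Posterior mean ≈ 30.103; posterior SD ≈ 0.760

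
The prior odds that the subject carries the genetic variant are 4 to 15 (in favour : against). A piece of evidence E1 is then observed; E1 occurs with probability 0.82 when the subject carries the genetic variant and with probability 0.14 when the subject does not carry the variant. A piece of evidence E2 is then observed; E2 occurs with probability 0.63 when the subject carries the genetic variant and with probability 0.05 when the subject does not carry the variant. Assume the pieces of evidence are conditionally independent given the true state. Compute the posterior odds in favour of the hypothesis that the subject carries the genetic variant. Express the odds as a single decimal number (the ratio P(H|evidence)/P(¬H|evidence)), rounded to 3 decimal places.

Prior odds = 4/15 = 0.26667.
Likelihood ratio for E1 = 0.82/0.14 = 5.8571.
Likelihood ratio for E2 = 0.63/0.05 = 12.600.
Posterior odds = prior odds × LR₁ × LR₂ = 19.680.

Posterior odds ≈ 19.680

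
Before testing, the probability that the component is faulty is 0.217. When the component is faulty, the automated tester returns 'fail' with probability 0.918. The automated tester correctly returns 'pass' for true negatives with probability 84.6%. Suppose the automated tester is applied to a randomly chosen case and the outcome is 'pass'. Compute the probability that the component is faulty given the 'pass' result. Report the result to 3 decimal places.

Let H be the event that the component is faulty. P(H) = 0.217, so P(¬H) = 0.783. With E the 'pass' result, P(E|H) = 0.082 and P(E|¬H) = 0.846.
P(E) = 0.082·0.217 + 0.846·0.783 = 0.017794 + 0.66242 = 0.68021.
By Bayes' theorem, P(H|E) = 0.017794 / 0.68021 = 0.026.

P(H | E) ≈ 0.026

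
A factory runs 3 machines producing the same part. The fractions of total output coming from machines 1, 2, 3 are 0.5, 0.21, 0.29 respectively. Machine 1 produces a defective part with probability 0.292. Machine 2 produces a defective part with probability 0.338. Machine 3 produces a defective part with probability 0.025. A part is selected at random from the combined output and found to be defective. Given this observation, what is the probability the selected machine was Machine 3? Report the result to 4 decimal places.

Posterior probability ≈ 0.0323

P(defective|M1) = 0.292; P(defective|M2) = 0.338; P(defective|M3) = 0.025.
Prior × likelihood for each source: 0.5·0.292=0.1460, 0.21·0.338=0.07098, 0.29·0.025=0.007250. Summing gives P(defective) = 0.22423.
P(Machine 3 | defective) = 0.007250 / 0.22423 = 0.0323.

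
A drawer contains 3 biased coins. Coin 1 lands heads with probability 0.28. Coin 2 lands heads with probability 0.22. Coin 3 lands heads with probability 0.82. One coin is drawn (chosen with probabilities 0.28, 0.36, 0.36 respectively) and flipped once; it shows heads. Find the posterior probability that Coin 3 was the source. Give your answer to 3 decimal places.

Tabulate prior·likelihood by source: [1] prior 0.28, lik 0.28, product 0.07840; [2] prior 0.36, lik 0.22, product 0.07920; [3] prior 0.36, lik 0.82, product 0.2952.
Normalizing constant = 0.45280; the posterior for Coin 3 is its product over the sum, 0.2952/0.45280 = 0.652.

Posterior probability ≈ 0.652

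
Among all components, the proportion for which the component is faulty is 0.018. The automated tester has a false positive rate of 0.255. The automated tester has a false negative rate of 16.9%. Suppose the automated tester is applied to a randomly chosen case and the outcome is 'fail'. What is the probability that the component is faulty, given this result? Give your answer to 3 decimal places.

P(H | E) ≈ 0.056

Let H be the event that the component is faulty. P(H) = 0.018, so P(¬H) = 0.982. With E the 'fail' result, P(E|H) = 0.831 and P(E|¬H) = 0.255.
P(E) = 0.831·0.018 + 0.255·0.982 = 0.014958 + 0.25041 = 0.26537.
By Bayes' theorem, P(H|E) = 0.014958 / 0.26537 = 0.056.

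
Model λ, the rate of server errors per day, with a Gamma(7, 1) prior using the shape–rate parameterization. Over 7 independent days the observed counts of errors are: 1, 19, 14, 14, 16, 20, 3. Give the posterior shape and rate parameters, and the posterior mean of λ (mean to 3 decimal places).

Posterior: Gamma(shape=94, rate=8); mean ≈ 11.750

The Poisson likelihood adds the total count to the shape and the number of exposure periods to the rate. Here ∑xᵢ = 87 and n = 7, so shape 7→94 and rate 1→8.
Posterior mean = shape/rate = 94/8 = 11.750.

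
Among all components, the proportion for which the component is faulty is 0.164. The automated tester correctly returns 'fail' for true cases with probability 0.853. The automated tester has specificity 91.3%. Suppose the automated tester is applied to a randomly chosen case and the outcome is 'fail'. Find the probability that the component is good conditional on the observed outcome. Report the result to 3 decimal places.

P(¬H | E) ≈ 0.342

Write H for 'the component is faulty'. Prior odds H:¬H = 0.164/0.836 = 0.19617. For the 'fail' outcome, the likelihood ratio is 0.853/0.087 = 9.8046.
Posterior odds = 0.19617 × 9.8046 = 1.9234, so P(H|E) = 1.9234/(1+1.9234) = 0.658. Then P(¬H|E) = 1 − 0.658 = 0.342.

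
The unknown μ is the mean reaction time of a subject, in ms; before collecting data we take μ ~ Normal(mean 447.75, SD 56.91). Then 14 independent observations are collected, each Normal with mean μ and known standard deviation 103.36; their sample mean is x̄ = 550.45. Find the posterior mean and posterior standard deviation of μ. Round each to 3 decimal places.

Prior precision 1/τ₀² = 1/56.91² = 0.00030876; data precision n/σ² = 14/103.36² = 0.00131046.
Posterior precision = 0.00030876 + 0.00131046 = 0.00161922, giving posterior SD = 1/√0.00161922 = 24.851.
Posterior mean = (0.00030876·447.75 + 0.00131046·550.45) / 0.00161922 = 530.867.

Posterior mean ≈ 530.867; posterior SD ≈ 24.851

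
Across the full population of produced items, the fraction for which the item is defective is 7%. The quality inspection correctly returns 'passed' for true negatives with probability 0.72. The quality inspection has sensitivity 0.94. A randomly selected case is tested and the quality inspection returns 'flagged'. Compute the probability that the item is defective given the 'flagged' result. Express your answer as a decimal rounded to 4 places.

P(H | E) ≈ 0.2017

Write H for 'the item is defective'. Prior odds H:¬H = 0.07/0.93 = 0.075269. For the 'flagged' outcome, the likelihood ratio is 0.94/0.28 = 3.3571.
Posterior odds = 0.075269 × 3.3571 = 0.25269, so P(H|E) = 0.25269/(1+0.25269) = 0.2017.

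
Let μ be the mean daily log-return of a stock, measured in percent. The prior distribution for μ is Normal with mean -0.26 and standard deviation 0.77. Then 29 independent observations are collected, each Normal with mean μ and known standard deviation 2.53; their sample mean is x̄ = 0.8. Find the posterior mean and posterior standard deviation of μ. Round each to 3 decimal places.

With known σ, the Normal prior is conjugate. Weight on the data is w = (n/σ²)/(n/σ² + 1/τ₀²) = 4.53061/(4.53061+1.68663) = 0.72872.
Posterior mean = w·x̄ + (1−w)·μ₀ = 0.72872·0.8 + 0.27128·-0.26 = 0.512. Posterior variance = 1/(4.53061+1.68663) = 0.160843, so SD = 0.401.

Posterior mean ≈ 0.512; posterior SD ≈ 0.401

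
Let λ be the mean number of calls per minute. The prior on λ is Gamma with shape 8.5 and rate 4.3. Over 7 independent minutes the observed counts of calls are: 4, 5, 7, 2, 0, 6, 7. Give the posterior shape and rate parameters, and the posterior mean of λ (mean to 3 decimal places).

Posterior: Gamma(shape=39.5, rate=11.3); mean ≈ 3.496

The Poisson likelihood adds the total count to the shape and the number of exposure periods to the rate. Here ∑xᵢ = 31 and n = 7, so shape 8.5→39.5 and rate 4.3→11.3.
Posterior mean = shape/rate = 39.5/11.3 = 3.496.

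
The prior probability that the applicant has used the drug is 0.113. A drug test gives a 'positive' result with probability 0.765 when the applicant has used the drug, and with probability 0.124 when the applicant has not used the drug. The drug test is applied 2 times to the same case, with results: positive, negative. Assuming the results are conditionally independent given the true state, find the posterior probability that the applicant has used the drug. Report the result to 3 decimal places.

With H the event that the applicant has used the drug, the joint likelihood of the observed sequence is P(data|H) = 0.765·0.235 = 0.17977 and P(data|¬H) = 0.124·0.876 = 0.10862.
Bayes: P(H|data) = 0.113·0.17977 / (0.113·0.17977 + 0.887·0.10862) = 0.020315/0.11666 = 0.1741.

Posterior P(H) ≈ 0.174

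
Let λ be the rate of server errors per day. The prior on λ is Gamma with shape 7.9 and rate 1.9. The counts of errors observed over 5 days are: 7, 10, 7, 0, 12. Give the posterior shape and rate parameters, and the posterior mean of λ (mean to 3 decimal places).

Total count ∑xᵢ = 36 over n = 5 days.
Gamma is conjugate to the Poisson likelihood: posterior is Gamma(shape = 7.9+36 = 43.9, rate = 1.9+5 = 6.9).
E[λ | data] = 43.9/6.9 = 6.362.

Posterior: Gamma(shape=43.9, rate=6.9); mean ≈ 6.362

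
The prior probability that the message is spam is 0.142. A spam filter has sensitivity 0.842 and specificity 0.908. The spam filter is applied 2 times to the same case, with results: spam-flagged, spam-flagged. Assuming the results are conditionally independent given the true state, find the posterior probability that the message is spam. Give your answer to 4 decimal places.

Let H be the event that the message is spam; start with P(H) = 0.142. P('spam-flagged'|H) = 0.842, P('spam-flagged'|¬H) = 0.092.
Update on result 1 ('spam-flagged'): P(H) ← 0.842·0.1420 / (0.842·0.1420 + 0.092·0.8580) = 0.11956/0.19850 = 0.6023.
Update on result 2 ('spam-flagged'): P(H) ← 0.842·0.6023 / (0.842·0.6023 + 0.092·0.3977) = 0.50717/0.54375 = 0.9327.

Posterior P(H) ≈ 0.9327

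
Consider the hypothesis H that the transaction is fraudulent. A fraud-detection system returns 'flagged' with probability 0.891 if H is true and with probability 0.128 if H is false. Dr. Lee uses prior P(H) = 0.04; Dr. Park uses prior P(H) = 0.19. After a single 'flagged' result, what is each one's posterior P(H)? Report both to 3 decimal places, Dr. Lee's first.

Dr. Lee: 0.225; Dr. Park: 0.620

The likelihood ratio for a 'flagged' result is 0.891/0.128 = 6.9609.
Dr. Lee: prior odds 0.04/0.96 = 0.041667; posterior odds 0.29004; posterior probability 0.225.
Dr. Park: prior odds 0.19/0.81 = 0.23457; posterior odds 1.6328; posterior probability 0.620.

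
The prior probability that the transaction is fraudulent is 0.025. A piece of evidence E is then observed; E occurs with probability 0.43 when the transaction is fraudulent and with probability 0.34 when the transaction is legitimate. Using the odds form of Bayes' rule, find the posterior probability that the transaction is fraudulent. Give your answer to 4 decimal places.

Posterior probability ≈ 0.0314

Prior odds = 0.025/(1−0.025) = 0.025641. In log-odds, ln(0.025641) = -3.6636.
Add log likelihood ratio: ln(1.2647) = 0.23484.
Posterior log-odds = -3.4287, so posterior odds = exp(-3.4287) = 0.032428. Converting, P(H|E) = 0.032428/1.0324 = 0.0314.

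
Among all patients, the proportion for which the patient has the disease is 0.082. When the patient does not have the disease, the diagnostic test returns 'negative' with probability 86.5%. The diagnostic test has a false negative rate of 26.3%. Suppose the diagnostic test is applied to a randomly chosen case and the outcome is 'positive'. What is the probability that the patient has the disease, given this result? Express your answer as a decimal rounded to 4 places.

P(H | E) ≈ 0.3278

Let H be the event that the patient has the disease. P(H) = 0.082, so P(¬H) = 0.918. With E the 'positive' result, P(E|H) = 0.737 and P(E|¬H) = 0.135.
P(E) = 0.737·0.082 + 0.135·0.918 = 0.060434 + 0.12393 = 0.18436.
By Bayes' theorem, P(H|E) = 0.060434 / 0.18436 = 0.3278.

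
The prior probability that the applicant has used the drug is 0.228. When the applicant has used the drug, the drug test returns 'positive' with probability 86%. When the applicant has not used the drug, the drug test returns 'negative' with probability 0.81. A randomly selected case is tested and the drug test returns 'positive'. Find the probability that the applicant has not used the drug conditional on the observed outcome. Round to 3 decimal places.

P(¬H | E) ≈ 0.428

Let H be the event that the applicant has used the drug. P(H) = 0.228, so P(¬H) = 0.772. With E the 'positive' result, P(E|H) = 0.86 and P(E|¬H) = 0.19.
P(E) = 0.86·0.228 + 0.19·0.772 = 0.19608 + 0.14668 = 0.34276.
By Bayes' theorem, P(H|E) = 0.19608 / 0.34276 = 0.572. Hence P(¬H|E) = 1 − 0.572 = 0.428.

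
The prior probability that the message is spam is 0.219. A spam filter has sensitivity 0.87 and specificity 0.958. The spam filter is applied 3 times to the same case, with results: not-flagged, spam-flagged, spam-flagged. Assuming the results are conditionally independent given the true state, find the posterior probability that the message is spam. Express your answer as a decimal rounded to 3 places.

With H the event that the message is spam, the joint likelihood of the observed sequence is P(data|H) = 0.13·0.87·0.87 = 0.098397 and P(data|¬H) = 0.958·0.042·0.042 = 0.0016899.
Bayes: P(H|data) = 0.219·0.098397 / (0.219·0.098397 + 0.781·0.0016899) = 0.021549/0.022869 = 0.9423.

Posterior P(H) ≈ 0.942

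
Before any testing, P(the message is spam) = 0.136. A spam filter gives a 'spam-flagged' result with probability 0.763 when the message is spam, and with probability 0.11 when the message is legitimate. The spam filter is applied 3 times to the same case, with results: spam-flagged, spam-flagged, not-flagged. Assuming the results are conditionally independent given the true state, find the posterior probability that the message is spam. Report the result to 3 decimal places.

With H the event that the message is spam, the joint likelihood of the observed sequence is P(data|H) = 0.763·0.763·0.237 = 0.13797 and P(data|¬H) = 0.11·0.11·0.89 = 0.010769.
Bayes: P(H|data) = 0.136·0.13797 / (0.136·0.13797 + 0.864·0.010769) = 0.018764/0.028069 = 0.6685.

Posterior P(H) ≈ 0.669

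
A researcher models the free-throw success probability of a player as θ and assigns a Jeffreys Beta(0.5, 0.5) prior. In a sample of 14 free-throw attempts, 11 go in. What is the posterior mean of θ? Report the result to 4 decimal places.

Observing 11 successes and 3 failures updates Beta(0.5, 0.5) by adding the success and failure counts to the two shape parameters: α = 0.5+11 = 11.5, β = 0.5+3 = 3.5.
E[θ | data] = 11.5/(11.5+3.5) = 0.7667.

Posterior mean ≈ 0.7667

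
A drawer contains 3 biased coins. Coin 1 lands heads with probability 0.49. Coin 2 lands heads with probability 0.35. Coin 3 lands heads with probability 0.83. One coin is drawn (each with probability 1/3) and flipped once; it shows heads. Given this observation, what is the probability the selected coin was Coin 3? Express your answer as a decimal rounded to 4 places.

Posterior probability ≈ 0.4970

Tabulate prior·likelihood by source: [1] prior 0.333333, lik 0.49, product 0.1633; [2] prior 0.333333, lik 0.35, product 0.1167; [3] prior 0.333333, lik 0.83, product 0.2767.
Normalizing constant = 0.55667; the posterior for Coin 3 is its product over the sum, 0.2767/0.55667 = 0.4970.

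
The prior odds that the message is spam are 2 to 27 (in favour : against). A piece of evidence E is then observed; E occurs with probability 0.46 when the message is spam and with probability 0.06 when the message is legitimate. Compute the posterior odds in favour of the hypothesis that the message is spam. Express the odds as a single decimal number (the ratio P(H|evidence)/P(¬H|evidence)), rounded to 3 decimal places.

Posterior odds ≈ 0.568

Prior odds = 2/27 = 0.074074. In log-odds, ln(0.074074) = -2.6027.
Add log likelihood ratio: ln(7.6667) = 2.0369.
Posterior log-odds = -0.56581, so posterior odds = exp(-0.56581) = 0.56790.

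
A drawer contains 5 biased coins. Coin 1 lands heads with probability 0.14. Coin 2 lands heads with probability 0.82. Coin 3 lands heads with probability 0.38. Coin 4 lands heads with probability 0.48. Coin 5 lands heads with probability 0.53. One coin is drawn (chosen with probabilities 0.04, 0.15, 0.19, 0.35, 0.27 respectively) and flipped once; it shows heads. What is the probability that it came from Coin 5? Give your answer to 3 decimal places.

Tabulate prior·likelihood by source: [1] prior 0.04, lik 0.14, product 0.005600; [2] prior 0.15, lik 0.82, product 0.1230; [3] prior 0.19, lik 0.38, product 0.07220; [4] prior 0.35, lik 0.48, product 0.1680; [5] prior 0.27, lik 0.53, product 0.1431.
Normalizing constant = 0.51190; the posterior for Coin 5 is its product over the sum, 0.1431/0.51190 = 0.280.

Posterior probability ≈ 0.280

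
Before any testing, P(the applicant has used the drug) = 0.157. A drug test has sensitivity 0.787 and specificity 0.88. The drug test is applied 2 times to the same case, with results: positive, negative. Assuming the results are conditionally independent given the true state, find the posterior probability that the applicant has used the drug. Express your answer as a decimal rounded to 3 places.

With H the event that the applicant has used the drug, the joint likelihood of the observed sequence is P(data|H) = 0.787·0.213 = 0.16763 and P(data|¬H) = 0.12·0.88 = 0.10560.
Bayes: P(H|data) = 0.157·0.16763 / (0.157·0.16763 + 0.843·0.10560) = 0.026318/0.11534 = 0.2282.

Posterior P(H) ≈ 0.228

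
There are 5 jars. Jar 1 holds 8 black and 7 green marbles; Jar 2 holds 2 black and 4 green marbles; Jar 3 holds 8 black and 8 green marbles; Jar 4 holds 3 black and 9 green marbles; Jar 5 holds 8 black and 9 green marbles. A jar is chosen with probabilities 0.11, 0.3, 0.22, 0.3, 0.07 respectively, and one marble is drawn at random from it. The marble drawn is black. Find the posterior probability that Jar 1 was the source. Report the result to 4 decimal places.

Posterior probability ≈ 0.1558

Tabulate prior·likelihood by source: [1] prior 0.11, lik 0.5333, product 0.05867; [2] prior 0.3, lik 0.3333, product 0.1000; [3] prior 0.22, lik 0.5, product 0.1100; [4] prior 0.3, lik 0.25, product 0.07500; [5] prior 0.07, lik 0.4706, product 0.03294.
Normalizing constant = 0.37661; the posterior for Jar 1 is its product over the sum, 0.05867/0.37661 = 0.1558.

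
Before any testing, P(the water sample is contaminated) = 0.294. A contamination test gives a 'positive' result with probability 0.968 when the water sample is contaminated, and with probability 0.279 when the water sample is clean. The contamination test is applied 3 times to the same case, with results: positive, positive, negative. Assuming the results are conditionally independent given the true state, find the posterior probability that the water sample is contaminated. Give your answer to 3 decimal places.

Let H be the event that the water sample is contaminated; start with P(H) = 0.294. P('positive'|H) = 0.968, P('positive'|¬H) = 0.279.
Update on result 1 ('positive'): P(H) ← 0.968·0.2940 / (0.968·0.2940 + 0.279·0.7060) = 0.28459/0.48157 = 0.5910.
Update on result 2 ('positive'): P(H) ← 0.968·0.5910 / (0.968·0.5910 + 0.279·0.4090) = 0.57206/0.68618 = 0.8337.
Update on result 3 ('negative'): P(H) ← 0.032·0.8337 / (0.032·0.8337 + 0.721·0.1663) = 0.026678/0.14659 = 0.1820.

Posterior P(H) ≈ 0.182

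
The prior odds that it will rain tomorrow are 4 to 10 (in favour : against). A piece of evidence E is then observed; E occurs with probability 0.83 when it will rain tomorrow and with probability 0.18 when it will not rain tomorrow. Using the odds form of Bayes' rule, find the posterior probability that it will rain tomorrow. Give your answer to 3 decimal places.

Posterior probability ≈ 0.648

Prior odds = 4/10 = 0.40000. In log-odds, ln(0.40000) = -0.91629.
Add log likelihood ratio: ln(4.6111) = 1.5285.
Posterior log-odds = 0.61218, so posterior odds = exp(0.61218) = 1.8444. Converting, P(H|E) = 1.8444/2.8444 = 0.648.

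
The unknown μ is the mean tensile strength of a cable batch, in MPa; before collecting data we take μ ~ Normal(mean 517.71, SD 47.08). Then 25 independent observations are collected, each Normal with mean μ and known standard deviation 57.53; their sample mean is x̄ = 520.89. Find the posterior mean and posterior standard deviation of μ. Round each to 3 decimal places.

Posterior mean ≈ 520.711; posterior SD ≈ 11.177

Prior precision 1/τ₀² = 1/47.08² = 0.00045116; data precision n/σ² = 25/57.53² = 0.00755355.
Posterior precision = 0.00045116 + 0.00755355 = 0.00800471, giving posterior SD = 1/√0.00800471 = 11.177.
Posterior mean = (0.00045116·517.71 + 0.00755355·520.89) / 0.00800471 = 520.711.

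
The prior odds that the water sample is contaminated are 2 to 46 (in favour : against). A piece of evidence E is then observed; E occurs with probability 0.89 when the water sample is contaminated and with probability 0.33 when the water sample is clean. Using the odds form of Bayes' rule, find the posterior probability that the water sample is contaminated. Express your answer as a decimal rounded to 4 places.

Posterior probability ≈ 0.1050

Prior odds = 2/46 = 0.043478.
Likelihood ratio for E = 0.89/0.33 = 2.6970.
Posterior odds = prior odds × LR = 0.11726.
Posterior probability = odds/(1+odds) = 0.11726/1.1173 = 0.1050.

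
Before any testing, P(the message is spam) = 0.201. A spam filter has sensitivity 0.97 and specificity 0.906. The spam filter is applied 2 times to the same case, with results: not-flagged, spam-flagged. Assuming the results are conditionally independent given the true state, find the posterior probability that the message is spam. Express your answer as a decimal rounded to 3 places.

Posterior P(H) ≈ 0.079

Let H be the event that the message is spam; start with P(H) = 0.201. P('spam-flagged'|H) = 0.97, P('spam-flagged'|¬H) = 0.094.
Update on result 1 ('not-flagged'): P(H) ← 0.03·0.2010 / (0.03·0.2010 + 0.906·0.7990) = 0.0060300/0.72992 = 0.0083.
Update on result 2 ('spam-flagged'): P(H) ← 0.97·0.0083 / (0.97·0.0083 + 0.094·0.9917) = 0.0080133/0.10124 = 0.0792.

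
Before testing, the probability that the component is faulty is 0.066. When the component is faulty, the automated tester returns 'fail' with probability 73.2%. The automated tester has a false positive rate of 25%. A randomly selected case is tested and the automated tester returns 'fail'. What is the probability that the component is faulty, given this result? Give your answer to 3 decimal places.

Write H for 'the component is faulty'. Prior odds H:¬H = 0.066/0.934 = 0.070664. For the 'fail' outcome, the likelihood ratio is 0.732/0.25 = 2.9280.
Posterior odds = 0.070664 × 2.9280 = 0.20690, so P(H|E) = 0.20690/(1+0.20690) = 0.171.

P(H | E) ≈ 0.171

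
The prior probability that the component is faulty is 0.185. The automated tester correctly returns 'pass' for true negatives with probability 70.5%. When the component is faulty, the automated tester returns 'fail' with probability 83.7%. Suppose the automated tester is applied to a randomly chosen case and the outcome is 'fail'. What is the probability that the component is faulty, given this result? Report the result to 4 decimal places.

P(H | E) ≈ 0.3917

Let H be the event that the component is faulty. P(H) = 0.185, so P(¬H) = 0.815. With E the 'fail' result, P(E|H) = 0.837 and P(E|¬H) = 0.295.
P(E) = 0.837·0.185 + 0.295·0.815 = 0.15484 + 0.24042 = 0.39527.
By Bayes' theorem, P(H|E) = 0.15484 / 0.39527 = 0.3917.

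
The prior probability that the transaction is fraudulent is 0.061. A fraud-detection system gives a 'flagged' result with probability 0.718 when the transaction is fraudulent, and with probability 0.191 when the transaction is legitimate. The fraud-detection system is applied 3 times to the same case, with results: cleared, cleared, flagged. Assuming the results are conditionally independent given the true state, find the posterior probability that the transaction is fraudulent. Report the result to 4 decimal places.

With H the event that the transaction is fraudulent, the joint likelihood of the observed sequence is P(data|H) = 0.282·0.282·0.718 = 0.057098 and P(data|¬H) = 0.809·0.809·0.191 = 0.12501.
Bayes: P(H|data) = 0.061·0.057098 / (0.061·0.057098 + 0.939·0.12501) = 0.0034830/0.12086 = 0.0288.

Posterior P(H) ≈ 0.0288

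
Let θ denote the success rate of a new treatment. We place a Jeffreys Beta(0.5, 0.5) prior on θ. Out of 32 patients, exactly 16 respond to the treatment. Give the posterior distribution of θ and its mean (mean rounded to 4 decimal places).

Posterior: Beta(16.5, 16.5); mean ≈ 0.5000

The binomial likelihood is conjugate to the Beta prior: with 16 successes and 16 failures, the posterior is Beta(0.5+16, 0.5+16) = Beta(16.5, 16.5).
E[θ | data] = 16.5/(16.5+16.5) = 0.5000.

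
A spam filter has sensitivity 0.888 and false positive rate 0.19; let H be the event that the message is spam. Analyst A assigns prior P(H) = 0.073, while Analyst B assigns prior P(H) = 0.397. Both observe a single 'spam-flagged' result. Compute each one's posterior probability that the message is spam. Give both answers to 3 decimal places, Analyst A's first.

Analyst A: 0.269; Analyst B: 0.755

The likelihood ratio for a 'spam-flagged' result is 0.888/0.19 = 4.6737.
Analyst A: prior odds 0.073/0.927 = 0.078749; posterior odds 0.36805; posterior probability 0.269.
Analyst B: prior odds 0.397/0.603 = 0.65837; posterior odds 3.0770; posterior probability 0.755.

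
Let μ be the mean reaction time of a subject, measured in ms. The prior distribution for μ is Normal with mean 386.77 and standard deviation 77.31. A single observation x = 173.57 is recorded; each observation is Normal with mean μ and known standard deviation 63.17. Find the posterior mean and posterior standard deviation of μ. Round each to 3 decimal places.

Posterior mean ≈ 258.926; posterior SD ≈ 48.917

Prior precision 1/τ₀² = 1/77.31² = 0.00016731; data precision n/σ² = 1/63.17² = 0.00025060.
Posterior precision = 0.00016731 + 0.00025060 = 0.00041791, giving posterior SD = 1/√0.00041791 = 48.917.
Posterior mean = (0.00016731·386.77 + 0.00025060·173.57) / 0.00041791 = 258.926.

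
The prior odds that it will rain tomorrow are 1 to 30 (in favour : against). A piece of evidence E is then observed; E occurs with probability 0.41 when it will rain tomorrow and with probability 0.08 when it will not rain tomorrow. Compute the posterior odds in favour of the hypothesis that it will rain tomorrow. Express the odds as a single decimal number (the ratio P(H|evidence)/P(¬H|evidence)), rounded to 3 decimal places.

Posterior odds ≈ 0.171

Prior odds = 1/30 = 0.033333. In log-odds, ln(0.033333) = -3.4012.
Add log likelihood ratio: ln(5.1250) = 1.6341.
Posterior log-odds = -1.7671, so posterior odds = exp(-1.7671) = 0.17083.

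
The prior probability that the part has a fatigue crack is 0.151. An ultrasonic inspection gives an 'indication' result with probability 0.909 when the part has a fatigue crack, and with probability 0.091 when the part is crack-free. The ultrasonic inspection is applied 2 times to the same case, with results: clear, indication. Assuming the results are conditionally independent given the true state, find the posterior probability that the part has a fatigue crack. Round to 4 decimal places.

With H the event that the part has a fatigue crack, the joint likelihood of the observed sequence is P(data|H) = 0.091·0.909 = 0.082719 and P(data|¬H) = 0.909·0.091 = 0.082719.
Bayes: P(H|data) = 0.151·0.082719 / (0.151·0.082719 + 0.849·0.082719) = 0.012491/0.082719 = 0.1510.

Posterior P(H) ≈ 0.1510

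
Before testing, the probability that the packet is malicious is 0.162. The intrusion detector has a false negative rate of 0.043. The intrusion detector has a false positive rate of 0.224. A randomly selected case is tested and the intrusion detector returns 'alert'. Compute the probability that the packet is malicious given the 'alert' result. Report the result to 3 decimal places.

P(H | E) ≈ 0.452

Let H be the event that the packet is malicious. P(H) = 0.162, so P(¬H) = 0.838. With E the 'alert' result, P(E|H) = 0.957 and P(E|¬H) = 0.224.
P(E) = 0.957·0.162 + 0.224·0.838 = 0.15503 + 0.18771 = 0.34275.
By Bayes' theorem, P(H|E) = 0.15503 / 0.34275 = 0.452.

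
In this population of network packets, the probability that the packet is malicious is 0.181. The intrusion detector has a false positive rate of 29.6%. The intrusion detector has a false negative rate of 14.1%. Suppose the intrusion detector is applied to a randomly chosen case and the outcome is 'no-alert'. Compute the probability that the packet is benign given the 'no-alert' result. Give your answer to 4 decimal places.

P(¬H | E) ≈ 0.9576

Write H for 'the packet is malicious'. Prior odds H:¬H = 0.181/0.819 = 0.22100. For the 'no-alert' outcome, the likelihood ratio is 0.141/0.704 = 0.20028.
Posterior odds = 0.22100 × 0.20028 = 0.044263, so P(H|E) = 0.044263/(1+0.044263) = 0.0424. Then P(¬H|E) = 1 − 0.0424 = 0.9576.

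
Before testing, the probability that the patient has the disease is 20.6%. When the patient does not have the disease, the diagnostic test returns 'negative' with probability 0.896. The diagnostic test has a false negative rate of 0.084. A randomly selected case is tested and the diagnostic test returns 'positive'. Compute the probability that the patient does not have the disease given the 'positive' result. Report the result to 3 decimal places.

Write H for 'the patient has the disease'. Prior odds H:¬H = 0.206/0.794 = 0.25945. For the 'positive' outcome, the likelihood ratio is 0.916/0.104 = 8.8077.
Posterior odds = 0.25945 × 8.8077 = 2.2851, so P(H|E) = 2.2851/(1+2.2851) = 0.696. Then P(¬H|E) = 1 − 0.696 = 0.304.

P(¬H | E) ≈ 0.304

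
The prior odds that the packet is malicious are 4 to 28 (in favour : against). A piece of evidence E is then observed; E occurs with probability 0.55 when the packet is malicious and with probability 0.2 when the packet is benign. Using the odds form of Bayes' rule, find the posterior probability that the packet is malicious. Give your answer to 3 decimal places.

Posterior probability ≈ 0.282

Prior odds = 4/28 = 0.14286.
Likelihood ratio for E = 0.55/0.2 = 2.7500.
Posterior odds = prior odds × LR = 0.39286.
Posterior probability = odds/(1+odds) = 0.39286/1.3929 = 0.282.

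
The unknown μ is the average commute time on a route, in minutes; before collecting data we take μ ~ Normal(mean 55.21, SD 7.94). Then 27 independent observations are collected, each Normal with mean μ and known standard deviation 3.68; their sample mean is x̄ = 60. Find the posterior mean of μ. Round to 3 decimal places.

Prior precision 1/τ₀² = 1/7.94² = 0.0158620; data precision n/σ² = 27/3.68² = 1.99374.
Posterior precision = 0.0158620 + 1.99374 = 2.00960.
Posterior mean = (0.0158620·55.21 + 1.99374·60) / 2.00960 = 59.962.

Posterior mean ≈ 59.962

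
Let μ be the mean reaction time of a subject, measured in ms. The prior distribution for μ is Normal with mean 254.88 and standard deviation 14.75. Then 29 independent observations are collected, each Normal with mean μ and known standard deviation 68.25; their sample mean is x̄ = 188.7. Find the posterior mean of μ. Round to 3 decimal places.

Posterior mean ≈ 216.808

With known σ, the Normal prior is conjugate. Weight on the data is w = (n/σ²)/(n/σ² + 1/τ₀²) = 0.00622576/(0.00622576+0.00459638) = 0.57528.
Posterior mean = w·x̄ + (1−w)·μ₀ = 0.57528·188.7 + 0.42472·254.88 = 216.808.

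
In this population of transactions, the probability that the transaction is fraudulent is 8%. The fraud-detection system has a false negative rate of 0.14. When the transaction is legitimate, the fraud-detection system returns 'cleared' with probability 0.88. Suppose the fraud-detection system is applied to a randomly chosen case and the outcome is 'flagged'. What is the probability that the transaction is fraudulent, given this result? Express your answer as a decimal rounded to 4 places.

P(H | E) ≈ 0.3839

Write H for 'the transaction is fraudulent'. Prior odds H:¬H = 0.08/0.92 = 0.086957. For the 'flagged' outcome, the likelihood ratio is 0.86/0.12 = 7.1667.
Posterior odds = 0.086957 × 7.1667 = 0.62319, so P(H|E) = 0.62319/(1+0.62319) = 0.3839.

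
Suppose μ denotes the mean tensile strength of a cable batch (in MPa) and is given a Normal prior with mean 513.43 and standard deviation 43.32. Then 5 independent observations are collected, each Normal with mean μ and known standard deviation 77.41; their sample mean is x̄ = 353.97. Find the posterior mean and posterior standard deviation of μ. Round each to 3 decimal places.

Posterior mean ≈ 416.117; posterior SD ≈ 27.044

With known σ, the Normal prior is conjugate. Weight on the data is w = (n/σ²)/(n/σ² + 1/τ₀²) = 0.00083440/(0.00083440+0.00053287) = 0.61027.
Posterior mean = w·x̄ + (1−w)·μ₀ = 0.61027·353.97 + 0.38973·513.43 = 416.117. Posterior variance = 1/(0.00083440+0.00053287) = 731.382, so SD = 27.044.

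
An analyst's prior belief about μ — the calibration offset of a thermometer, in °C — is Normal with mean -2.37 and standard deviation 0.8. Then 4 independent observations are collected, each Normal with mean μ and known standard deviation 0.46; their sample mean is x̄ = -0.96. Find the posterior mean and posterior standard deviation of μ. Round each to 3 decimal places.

Prior precision 1/τ₀² = 1/0.8² = 1.56250; data precision n/σ² = 4/0.46² = 18.9036.
Posterior precision = 1.56250 + 18.9036 = 20.4661, giving posterior SD = 1/√20.4661 = 0.221.
Posterior mean = (1.56250·-2.37 + 18.9036·-0.96) / 20.4661 = -1.068.

Posterior mean ≈ -1.068; posterior SD ≈ 0.221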